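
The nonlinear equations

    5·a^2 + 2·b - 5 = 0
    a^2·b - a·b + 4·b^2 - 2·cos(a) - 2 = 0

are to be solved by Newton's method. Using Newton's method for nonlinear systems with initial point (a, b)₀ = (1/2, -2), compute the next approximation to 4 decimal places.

At (1/2, -2): F = (-7.7500, 12.744835).
Jacobian J = [[10·a, 2], [2·a·b - b + 2·sin(a), a^2 - a + 8·b]].
At the point, J = [[5.0000, 2.0000], [0.958851, -16.2500]] (det J = -83.167702).
Solving J·Δ = −F gives Δ = (1.2078, 0.8556).
Then the next iterate is (a, b)₁ = (1.7078, -1.1444).

(1.7078, -1.1444)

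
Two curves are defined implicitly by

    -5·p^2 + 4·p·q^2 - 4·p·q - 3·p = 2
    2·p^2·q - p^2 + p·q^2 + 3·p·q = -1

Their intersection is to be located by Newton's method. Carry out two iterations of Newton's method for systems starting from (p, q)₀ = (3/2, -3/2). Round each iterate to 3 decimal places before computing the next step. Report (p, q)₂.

(0.437, -1.116)

At (3/2, -3/2): F = (4.750, -11.375).
Jacobian J = [[-10·p + 4·q^2 - 4·q - 3, 8·p·q - 4·p], [4·p·q - 2·p + q^2 + 3·q, 2·p^2 + 2·p·q + 3·p]].
At the point, J = [[-3.000, -24.000], [-14.250, 4.500]] (det J = -355.500).
Solving J·Δ = −F gives Δ = (-0.708, 0.286).
Then the next iterate is (p, q)₁ = (0.792, -1.214).
Round to (0.792, -1.214) and repeat: F = (1.00262, -2.86748), J = [[-0.16882, -10.85990], [-7.59816, 1.70755]].
Δ = (-0.355, 0.098), so (p, q)₂ = (0.437, -1.116).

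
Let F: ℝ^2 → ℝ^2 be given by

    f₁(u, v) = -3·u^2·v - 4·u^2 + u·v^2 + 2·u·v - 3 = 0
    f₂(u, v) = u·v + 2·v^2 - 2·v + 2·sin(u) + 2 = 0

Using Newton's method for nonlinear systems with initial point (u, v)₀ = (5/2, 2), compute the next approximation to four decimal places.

At (5/2, 2): F = (-45.5000, 12.196944).
Jacobian J = [[-6·u·v - 8·u + v^2 + 2·v, -3·u^2 + 2·u·v + 2·u], [v + 2·cos(u), u + 4·v - 2]].
At the point, J = [[-42.0000, -3.7500], [0.397713, 8.5000]] (det J = -355.508577).
Solving J·Δ = −F gives Δ = (-0.9592, -1.3901).
Then the next iterate is (u, v)₁ = (1.5408, 0.6099).

(1.5408, 0.6099)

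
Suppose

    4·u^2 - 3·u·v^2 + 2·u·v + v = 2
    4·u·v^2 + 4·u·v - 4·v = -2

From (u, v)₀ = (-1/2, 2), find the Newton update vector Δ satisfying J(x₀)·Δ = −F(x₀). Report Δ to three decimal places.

At (-1/2, 2): F = (5.000, -18.000).
Jacobian J = [[8·u - 3·v^2 + 2·v, -6·u·v + 2·u + 1], [4·v^2 + 4·v, 8·u·v + 4·u - 4]].
At the point, J = [[-12.000, 6.000], [24.000, -14.000]] (det J = 24.000).
Solving J·Δ = −F gives Δ = (-1.583, -4.000).

(-1.583, -4.000)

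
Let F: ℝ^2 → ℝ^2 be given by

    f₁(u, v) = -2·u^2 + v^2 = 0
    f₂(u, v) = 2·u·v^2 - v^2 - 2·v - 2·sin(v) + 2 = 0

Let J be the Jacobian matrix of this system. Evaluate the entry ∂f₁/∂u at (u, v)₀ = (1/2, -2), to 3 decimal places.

∂f₁/∂u = -4·u.
At (1/2, -2) this is -2.000.

-2.000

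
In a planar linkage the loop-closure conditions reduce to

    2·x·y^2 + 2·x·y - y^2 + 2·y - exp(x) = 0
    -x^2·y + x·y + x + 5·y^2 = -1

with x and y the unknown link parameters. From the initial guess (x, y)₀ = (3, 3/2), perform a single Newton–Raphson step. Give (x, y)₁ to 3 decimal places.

(6.182, 3.103)

At (3, 3/2): F = (3.16446, 6.250).
Jacobian J = [[2·y^2 + 2·y - exp(x), 4·x·y + 2·x - 2·y + 2], [-2·x·y + y + 1, -x^2 + x + 10·y]].
At the point, J = [[-12.58554, 23.000], [-6.500, 9.000]] (det J = 36.23017).
Solving J·Δ = −F gives Δ = (3.182, 1.603).
Then the next iterate is (x, y)₁ = (6.182, 3.103).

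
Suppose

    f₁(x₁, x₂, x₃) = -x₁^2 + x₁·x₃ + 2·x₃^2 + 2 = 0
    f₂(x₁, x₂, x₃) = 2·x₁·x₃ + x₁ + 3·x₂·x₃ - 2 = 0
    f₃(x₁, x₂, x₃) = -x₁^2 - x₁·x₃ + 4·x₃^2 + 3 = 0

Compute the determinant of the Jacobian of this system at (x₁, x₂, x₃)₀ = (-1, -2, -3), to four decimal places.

-792.0000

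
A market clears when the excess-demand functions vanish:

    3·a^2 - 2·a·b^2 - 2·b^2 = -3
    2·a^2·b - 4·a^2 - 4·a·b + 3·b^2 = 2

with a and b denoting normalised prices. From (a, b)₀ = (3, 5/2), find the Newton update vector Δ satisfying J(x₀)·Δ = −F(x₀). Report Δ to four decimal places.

At (3, 5/2): F = (-20.0000, -4.2500).
Jacobian J = [[6·a - 2·b^2, -4·a·b - 4·b], [4·a·b - 8·a - 4·b, 2·a^2 - 4·a + 6·b]].
At the point, J = [[5.5000, -40.0000], [-4.0000, 21.0000]] (det J = -44.5000).
Solving J·Δ = −F gives Δ = (-13.2584, -2.3230).

(-13.2584, -2.3230)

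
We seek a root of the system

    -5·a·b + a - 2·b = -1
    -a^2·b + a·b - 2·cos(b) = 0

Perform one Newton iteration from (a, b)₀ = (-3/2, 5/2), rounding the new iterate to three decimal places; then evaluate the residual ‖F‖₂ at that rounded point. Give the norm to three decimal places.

4.481

At (-3/2, 5/2): F = (13.250, -7.77271).
Jacobian J = [[-5·b + 1, -5·a - 2], [-2·a·b + b, -a^2 + a + 2·sin(b)]].
At the point, J = [[-11.500, 5.500], [10.000, -2.55306]] (det J = -25.63986).
Solving J·Δ = −F gives Δ = (0.348, -1.682).
Then the next iterate is (a, b)₁ = (-1.152, 0.818).
Re-evaluating at (-1.152, 0.818): F = (2.92368, -3.39527), so ‖F‖₂ = 4.481.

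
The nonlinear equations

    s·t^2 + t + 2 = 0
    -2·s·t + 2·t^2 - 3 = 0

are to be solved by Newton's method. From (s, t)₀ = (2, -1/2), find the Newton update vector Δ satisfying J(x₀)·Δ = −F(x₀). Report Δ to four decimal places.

(-25.0000, -4.2500)

At (2, -1/2): F = (2.0000, -0.5000).
Jacobian J = [[t^2, 2·s·t + 1], [-2·t, -2·s + 4·t]].
At the point, J = [[0.2500, -1.0000], [1.0000, -6.0000]] (det J = -0.5000).
Solving J·Δ = −F gives Δ = (-25.0000, -4.2500).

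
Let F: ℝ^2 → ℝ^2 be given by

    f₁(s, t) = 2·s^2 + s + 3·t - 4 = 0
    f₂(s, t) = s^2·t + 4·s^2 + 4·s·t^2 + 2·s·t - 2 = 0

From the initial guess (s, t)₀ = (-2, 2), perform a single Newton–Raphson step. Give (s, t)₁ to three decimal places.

At (-2, 2): F = (8.000, -18.000).
Jacobian J = [[4·s + 1, 3], [2·s·t + 8·s + 4·t^2 + 2·t, s^2 + 8·s·t + 2·s]].
At the point, J = [[-7.000, 3.000], [-4.000, -32.000]] (det J = 236.000).
Solving J·Δ = −F gives Δ = (0.856, -0.669).
Then the next iterate is (s, t)₁ = (-1.144, 1.331).

(-1.144, 1.331)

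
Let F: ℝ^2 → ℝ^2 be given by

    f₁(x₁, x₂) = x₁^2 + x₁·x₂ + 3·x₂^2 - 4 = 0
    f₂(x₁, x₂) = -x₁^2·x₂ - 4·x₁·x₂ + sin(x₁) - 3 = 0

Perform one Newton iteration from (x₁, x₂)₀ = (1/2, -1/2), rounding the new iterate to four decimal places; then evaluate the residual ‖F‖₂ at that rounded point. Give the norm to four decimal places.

At (1/2, -1/2): F = (-3.2500, -1.395574).
Jacobian J = [[2·x₁ + x₂, x₁ + 6·x₂], [-2·x₁·x₂ - 4·x₂ + cos(x₁), -x₁^2 - 4·x₁]].
At the point, J = [[0.5000, -2.5000], [3.377583, -2.2500]] (det J = 7.318956).
Solving J·Δ = −F gives Δ = (-0.5224, -1.4045).
Then the next iterate is (x₁, x₂)₁ = (-0.0224, -1.9045).
Re-evaluating at (-0.0224, -1.9045): F = (6.924523, -3.192086), so ‖F‖₂ = 7.6249.

7.6249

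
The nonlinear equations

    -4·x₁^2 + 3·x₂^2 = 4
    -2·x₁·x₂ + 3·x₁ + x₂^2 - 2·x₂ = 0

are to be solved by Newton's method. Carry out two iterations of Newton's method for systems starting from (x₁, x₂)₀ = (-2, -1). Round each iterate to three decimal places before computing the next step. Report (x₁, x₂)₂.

(0.922, 3.061)

At (-2, -1): F = (-17.000, -7.000).
Jacobian J = [[-8·x₁, 6·x₂], [-2·x₂ + 3, -2·x₁ + 2·x₂ - 2]].
At the point, J = [[16.000, -6.000], [5.000, 0.000]] (det J = 30.000).
Solving J·Δ = −F gives Δ = (1.400, 0.900).
Then the next iterate is (x₁, x₂)₁ = (-0.600, -0.100).
Round to (-0.600, -0.100) and repeat: F = (-5.410, -1.710), J = [[4.800, -0.600], [3.200, -1.000]].
Δ = (1.522, 3.161), so (x₁, x₂)₂ = (0.922, 3.061).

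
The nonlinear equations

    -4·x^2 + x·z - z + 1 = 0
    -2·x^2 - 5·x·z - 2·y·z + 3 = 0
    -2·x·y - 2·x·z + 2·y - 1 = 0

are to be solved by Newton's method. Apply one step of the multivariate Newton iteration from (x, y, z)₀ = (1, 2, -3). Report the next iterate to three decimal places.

(0.727, 1.174, -0.773)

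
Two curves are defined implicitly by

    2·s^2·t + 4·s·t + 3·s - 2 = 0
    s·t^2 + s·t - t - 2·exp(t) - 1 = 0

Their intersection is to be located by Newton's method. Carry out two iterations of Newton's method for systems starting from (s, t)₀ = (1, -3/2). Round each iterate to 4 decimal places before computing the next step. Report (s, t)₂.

(-0.5708, -1.6780)

At (1, -3/2): F = (-8.0000, 0.803740).
Jacobian J = [[4·s·t + 4·t + 3, 2·s^2 + 4·s], [t^2 + t, 2·s·t + s - 2·exp(t) - 1]].
At the point, J = [[-9.0000, 6.0000], [0.7500, -3.446260]] (det J = 26.516343).
Solving J·Δ = −F gives Δ = (-0.8579, 0.0465).
Then the next iterate is (s, t)₁ = (0.1421, -1.4535).
Round to (0.1421, -1.4535) and repeat: F = (-2.458569, 0.079666), J = [[-3.640169, 0.608785], [0.659162, -1.738486]].
Δ = (-0.7129, -0.2245), so (s, t)₂ = (-0.5708, -1.6780).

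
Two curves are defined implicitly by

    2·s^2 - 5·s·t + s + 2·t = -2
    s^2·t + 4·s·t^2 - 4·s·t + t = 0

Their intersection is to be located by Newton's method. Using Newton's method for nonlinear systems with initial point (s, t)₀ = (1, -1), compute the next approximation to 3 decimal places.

(0.244, -0.854)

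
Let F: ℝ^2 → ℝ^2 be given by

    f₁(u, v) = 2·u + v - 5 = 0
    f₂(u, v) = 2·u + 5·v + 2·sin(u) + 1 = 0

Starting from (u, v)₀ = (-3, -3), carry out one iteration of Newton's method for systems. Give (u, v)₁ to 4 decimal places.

(1.9817, 1.0365)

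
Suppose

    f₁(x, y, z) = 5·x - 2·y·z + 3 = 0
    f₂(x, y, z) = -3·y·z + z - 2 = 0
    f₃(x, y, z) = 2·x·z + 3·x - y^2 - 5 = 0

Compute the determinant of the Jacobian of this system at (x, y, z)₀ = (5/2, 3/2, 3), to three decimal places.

-331.500

J = [[5, -2·z, -2·y], [0, -3·z, -3·y + 1], [2·z + 3, -2·y, 2·x]].
At the point, J = [[5.000, -6.000, -3.000], [0.000, -9.000, -3.500], [9.000, -3.000, 5.000]].
det J = -331.500.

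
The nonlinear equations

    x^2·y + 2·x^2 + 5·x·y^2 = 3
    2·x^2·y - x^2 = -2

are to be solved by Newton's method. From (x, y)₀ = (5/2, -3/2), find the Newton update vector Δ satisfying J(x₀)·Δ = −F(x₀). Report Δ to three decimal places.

At (5/2, -3/2): F = (28.250, -23.000).
Jacobian J = [[2·x·y + 4·x + 5·y^2, x^2 + 10·x·y], [4·x·y - 2·x, 2·x^2]].
At the point, J = [[13.750, -31.250], [-20.000, 12.500]] (det J = -453.125).
Solving J·Δ = −F gives Δ = (-0.807, 0.549).

(-0.807, 0.549)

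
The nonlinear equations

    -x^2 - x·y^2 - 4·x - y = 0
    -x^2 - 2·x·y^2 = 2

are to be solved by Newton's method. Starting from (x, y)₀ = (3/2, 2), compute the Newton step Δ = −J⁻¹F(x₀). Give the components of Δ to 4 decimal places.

At (3/2, 2): F = (-16.2500, -16.2500).
Jacobian J = [[-2·x - y^2 - 4, -2·x·y - 1], [-2·x - 2·y^2, -4·x·y]].
At the point, J = [[-11.0000, -7.0000], [-11.0000, -12.0000]] (det J = 55.0000).
Solving J·Δ = −F gives Δ = (-1.4773, 0.0000).

(-1.4773, 0.0000)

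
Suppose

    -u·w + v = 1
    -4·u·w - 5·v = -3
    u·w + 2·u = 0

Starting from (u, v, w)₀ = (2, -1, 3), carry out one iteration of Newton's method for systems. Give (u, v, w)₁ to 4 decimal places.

(0.1111, 0.7778, 2.7222)

At (2, -1, 3): F = (-8.0000, -16.0000, 10.0000).
Jacobian J = [[-w, 1, -u], [-4·w, -5, -4·u], [w + 2, 0, u]].
At the point, J = [[-3.0000, 1.0000, -2.0000], [-12.0000, -5.0000, -8.0000], [5.0000, 0.0000, 2.0000]] (det J = -36.0000).
Solving J·Δ = −F gives Δ = (-1.8889, 1.7778, -0.2778).
Then the next iterate is (u, v, w)₁ = (0.1111, 0.7778, 2.7222).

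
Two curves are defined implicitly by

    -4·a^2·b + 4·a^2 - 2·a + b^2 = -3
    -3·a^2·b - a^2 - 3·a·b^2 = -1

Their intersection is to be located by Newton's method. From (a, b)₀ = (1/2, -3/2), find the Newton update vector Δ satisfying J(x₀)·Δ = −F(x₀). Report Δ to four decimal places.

(-1.1360, -0.5846)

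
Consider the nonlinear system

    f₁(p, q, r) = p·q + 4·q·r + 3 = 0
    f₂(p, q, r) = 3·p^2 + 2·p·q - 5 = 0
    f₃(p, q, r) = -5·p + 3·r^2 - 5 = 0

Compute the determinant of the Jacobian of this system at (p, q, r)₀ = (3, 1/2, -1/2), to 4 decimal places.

J = [[q, p + 4·r, 4·q], [6·p + 2·q, 2·p, 0], [-5, 0, 6·r]].
At the point, J = [[0.5000, 1.0000, 2.0000], [19.0000, 6.0000, 0.0000], [-5.0000, 0.0000, -3.0000]].
det J = 108.0000.

108.0000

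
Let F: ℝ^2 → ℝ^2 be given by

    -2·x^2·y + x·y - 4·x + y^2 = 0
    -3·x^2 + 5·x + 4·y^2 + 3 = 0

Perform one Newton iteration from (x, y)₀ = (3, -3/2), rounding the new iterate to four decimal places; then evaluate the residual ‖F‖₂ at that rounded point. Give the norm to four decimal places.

2.4330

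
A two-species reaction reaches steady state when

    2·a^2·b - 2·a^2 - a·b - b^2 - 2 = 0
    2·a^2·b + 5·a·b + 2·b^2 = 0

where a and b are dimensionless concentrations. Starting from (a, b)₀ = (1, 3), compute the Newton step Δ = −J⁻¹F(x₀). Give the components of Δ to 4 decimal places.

(-0.0217, -2.0217)

At (1, 3): F = (-10.0000, 39.0000).
Jacobian J = [[4·a·b - 4·a - b, 2·a^2 - a - 2·b], [4·a·b + 5·b, 2·a^2 + 5·a + 4·b]].
At the point, J = [[5.0000, -5.0000], [27.0000, 19.0000]] (det J = 230.0000).
Solving J·Δ = −F gives Δ = (-0.0217, -2.0217).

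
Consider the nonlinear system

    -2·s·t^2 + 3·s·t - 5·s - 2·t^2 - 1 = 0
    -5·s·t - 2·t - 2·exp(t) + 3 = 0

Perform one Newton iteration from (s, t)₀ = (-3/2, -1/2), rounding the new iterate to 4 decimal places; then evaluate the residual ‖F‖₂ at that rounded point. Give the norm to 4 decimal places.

15.9624

At (-3/2, -1/2): F = (9.0000, -0.963061).
Jacobian J = [[-2·t^2 + 3·t - 5, -4·s·t + 3·s - 4·t], [-5·t, -5·s - 2·exp(t) - 2]].
At the point, J = [[-7.0000, -5.5000], [2.5000, 4.286939]] (det J = -16.258571).
Solving J·Δ = −F gives Δ = (2.0473, -0.9692).
Then the next iterate is (s, t)₁ = (0.5473, -1.4692).
Re-evaluating at (0.5473, -1.4692): F = (-12.828624, 9.498647), so ‖F‖₂ = 15.9624.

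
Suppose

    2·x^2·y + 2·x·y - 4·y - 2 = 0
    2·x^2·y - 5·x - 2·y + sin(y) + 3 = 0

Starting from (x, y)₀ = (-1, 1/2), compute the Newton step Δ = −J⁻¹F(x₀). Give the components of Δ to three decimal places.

(1.053, -1.263)

At (-1, 1/2): F = (-4.000, 8.47943).
Jacobian J = [[4·x·y + 2·y, 2·x^2 + 2·x - 4], [4·x·y - 5, 2·x^2 + cos(y) - 2]].
At the point, J = [[-1.000, -4.000], [-7.000, 0.87758]] (det J = -28.87758).
Solving J·Δ = −F gives Δ = (1.053, -1.263).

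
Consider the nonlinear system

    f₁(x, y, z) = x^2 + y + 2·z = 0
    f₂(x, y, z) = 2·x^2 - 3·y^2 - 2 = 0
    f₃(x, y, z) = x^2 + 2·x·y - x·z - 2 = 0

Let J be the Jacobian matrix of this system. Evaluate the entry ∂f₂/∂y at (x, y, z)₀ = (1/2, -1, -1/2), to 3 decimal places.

∂f₂/∂y = -6·y.
At (1/2, -1, -1/2) this is 6.000.

6.000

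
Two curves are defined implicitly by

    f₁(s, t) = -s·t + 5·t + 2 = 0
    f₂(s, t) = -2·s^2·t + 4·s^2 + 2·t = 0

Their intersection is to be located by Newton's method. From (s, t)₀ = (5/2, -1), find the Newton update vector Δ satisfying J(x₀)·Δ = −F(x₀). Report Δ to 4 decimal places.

(-0.9766, 0.5906)

At (5/2, -1): F = (-0.5000, 35.5000).
Jacobian J = [[-t, -s + 5], [-4·s·t + 8·s, -2·s^2 + 2]].
At the point, J = [[1.0000, 2.5000], [30.0000, -10.5000]] (det J = -85.5000).
Solving J·Δ = −F gives Δ = (-0.9766, 0.5906).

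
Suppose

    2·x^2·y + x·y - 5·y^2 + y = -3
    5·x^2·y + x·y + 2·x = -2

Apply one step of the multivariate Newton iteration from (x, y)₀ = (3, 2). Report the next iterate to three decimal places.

(2.029, 1.129)

At (3, 2): F = (27.000, 104.000).
Jacobian J = [[4·x·y + y, 2·x^2 + x - 10·y + 1], [10·x·y + y + 2, 5·x^2 + x]].
At the point, J = [[26.000, 2.000], [64.000, 48.000]] (det J = 1120.000).
Solving J·Δ = −F gives Δ = (-0.971, -0.871).
Then the next iterate is (x, y)₁ = (2.029, 1.129).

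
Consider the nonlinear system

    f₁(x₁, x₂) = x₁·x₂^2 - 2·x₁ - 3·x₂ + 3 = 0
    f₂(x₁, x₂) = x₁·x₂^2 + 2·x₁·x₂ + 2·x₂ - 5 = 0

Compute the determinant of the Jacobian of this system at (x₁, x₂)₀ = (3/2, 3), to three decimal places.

J = [[x₂^2 - 2, 2·x₁·x₂ - 3], [x₂^2 + 2·x₂, 2·x₁·x₂ + 2·x₁ + 2]].
At the point, J = [[7.000, 6.000], [15.000, 14.000]].
det J = 8.000.

8.000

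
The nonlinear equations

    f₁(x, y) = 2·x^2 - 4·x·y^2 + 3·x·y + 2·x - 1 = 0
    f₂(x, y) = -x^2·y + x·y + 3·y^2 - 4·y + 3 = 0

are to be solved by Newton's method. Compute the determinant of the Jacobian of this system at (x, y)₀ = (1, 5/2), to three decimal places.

-169.000

J = [[4·x - 4·y^2 + 3·y + 2, -8·x·y + 3·x], [-2·x·y + y, -x^2 + x + 6·y - 4]].
At the point, J = [[-11.500, -17.000], [-2.500, 11.000]].
det J = -169.000.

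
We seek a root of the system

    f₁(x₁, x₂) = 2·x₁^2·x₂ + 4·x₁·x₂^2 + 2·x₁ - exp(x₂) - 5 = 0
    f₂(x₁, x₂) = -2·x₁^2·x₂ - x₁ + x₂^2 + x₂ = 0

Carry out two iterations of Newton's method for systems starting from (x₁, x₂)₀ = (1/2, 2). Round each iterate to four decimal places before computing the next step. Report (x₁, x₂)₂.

At (1/2, 2): F = (-2.389056, 4.5000).
Jacobian J = [[4·x₁·x₂ + 4·x₂^2 + 2, 2·x₁^2 + 8·x₁·x₂ - exp(x₂)], [-4·x₁·x₂ - 1, -2·x₁^2 + 2·x₂ + 1]].
At the point, J = [[22.0000, 1.110944], [-5.0000, 4.5000]] (det J = 104.554720).
Solving J·Δ = −F gives Δ = (0.1506, -0.8326).
Then the next iterate is (x₁, x₂)₁ = (0.6506, 1.1674).
Round to (0.6506, 1.1674) and repeat: F = (-2.377541, 0.891348), J = [[10.489333, 3.709018], [-4.038042, 2.488239]].
Δ = (0.2245, 0.0061), so (x₁, x₂)₂ = (0.8751, 1.1735).

(0.8751, 1.1735)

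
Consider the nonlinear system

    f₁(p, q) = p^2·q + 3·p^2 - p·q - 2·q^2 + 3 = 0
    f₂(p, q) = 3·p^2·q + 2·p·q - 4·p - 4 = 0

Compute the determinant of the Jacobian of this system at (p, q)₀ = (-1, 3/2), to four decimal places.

-50.5000

J = [[2·p·q + 6·p - q, p^2 - p - 4·q], [6·p·q + 2·q - 4, 3·p^2 + 2·p]].
At the point, J = [[-10.5000, -4.0000], [-10.0000, 1.0000]].
det J = -50.5000.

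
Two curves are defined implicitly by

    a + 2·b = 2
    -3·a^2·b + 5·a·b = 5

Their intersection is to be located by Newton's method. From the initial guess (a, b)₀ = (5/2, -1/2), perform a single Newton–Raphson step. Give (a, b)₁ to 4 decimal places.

At (5/2, -1/2): F = (-0.5000, -1.8750).
Jacobian J = [[1, 2], [-6·a·b + 5·b, -3·a^2 + 5·a]].
At the point, J = [[1.0000, 2.0000], [5.0000, -6.2500]] (det J = -16.2500).
Solving J·Δ = −F gives Δ = (0.4231, 0.0385).
Then the next iterate is (a, b)₁ = (2.9231, -0.4615).

(2.9231, -0.4615)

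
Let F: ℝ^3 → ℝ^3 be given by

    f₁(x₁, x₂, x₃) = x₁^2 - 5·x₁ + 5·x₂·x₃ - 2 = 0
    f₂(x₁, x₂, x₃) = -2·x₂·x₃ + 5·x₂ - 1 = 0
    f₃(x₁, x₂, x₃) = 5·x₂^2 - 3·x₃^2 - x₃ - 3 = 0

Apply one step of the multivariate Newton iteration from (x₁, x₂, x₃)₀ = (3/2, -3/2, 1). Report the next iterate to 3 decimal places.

At (3/2, -3/2, 1): F = (-14.750, -5.500, 4.250).
Jacobian J = [[2·x₁ - 5, 5·x₃, 5·x₂], [0, -2·x₃ + 5, -2·x₂], [0, 10·x₂, -6·x₃ - 1]].
At the point, J = [[-2.000, 5.000, -7.500], [0.000, 3.000, 3.000], [0.000, -15.000, -7.000]] (det J = -48.000).
Solving J·Δ = −F gives Δ = (-20.956, -1.073, 2.906).
Then the next iterate is (x₁, x₂, x₃)₁ = (-19.456, -2.573, 3.906).

(-19.456, -2.573, 3.906)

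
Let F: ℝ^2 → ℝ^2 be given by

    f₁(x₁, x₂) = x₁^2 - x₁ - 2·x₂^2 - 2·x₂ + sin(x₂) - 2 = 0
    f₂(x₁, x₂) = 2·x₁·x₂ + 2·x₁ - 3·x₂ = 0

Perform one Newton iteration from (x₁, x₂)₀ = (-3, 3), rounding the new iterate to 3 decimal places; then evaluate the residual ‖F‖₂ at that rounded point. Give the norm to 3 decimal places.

At (-3, 3): F = (-13.85888, -33.000).
Jacobian J = [[2·x₁ - 1, -4·x₂ + cos(x₂) - 2], [2·x₂ + 2, 2·x₁ - 3]].
At the point, J = [[-7.000, -14.98999], [8.000, -9.000]] (det J = 182.91994).
Solving J·Δ = −F gives Δ = (2.022, -1.869).
Then the next iterate is (x₁, x₂)₁ = (-0.978, 1.131).
Re-evaluating at (-0.978, 1.131): F = (-3.98100, -7.56124), so ‖F‖₂ = 8.545.

8.545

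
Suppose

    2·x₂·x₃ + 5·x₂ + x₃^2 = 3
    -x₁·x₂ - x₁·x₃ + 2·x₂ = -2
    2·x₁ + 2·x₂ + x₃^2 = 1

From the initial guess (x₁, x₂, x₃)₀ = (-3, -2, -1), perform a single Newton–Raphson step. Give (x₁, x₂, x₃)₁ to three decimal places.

At (-3, -2, -1): F = (-8.000, -11.000, -10.000).
Jacobian J = [[0, 2·x₃ + 5, 2·x₂ + 2·x₃], [-x₂ - x₃, -x₁ + 2, -x₁], [2, 2, 2·x₃]].
At the point, J = [[0.000, 3.000, -6.000], [3.000, 5.000, 3.000], [2.000, 2.000, -2.000]] (det J = 60.000).
Solving J·Δ = −F gives Δ = (3.267, 0.800, -0.933).
Then the next iterate is (x₁, x₂, x₃)₁ = (0.267, -1.200, -1.933).

(0.267, -1.200, -1.933)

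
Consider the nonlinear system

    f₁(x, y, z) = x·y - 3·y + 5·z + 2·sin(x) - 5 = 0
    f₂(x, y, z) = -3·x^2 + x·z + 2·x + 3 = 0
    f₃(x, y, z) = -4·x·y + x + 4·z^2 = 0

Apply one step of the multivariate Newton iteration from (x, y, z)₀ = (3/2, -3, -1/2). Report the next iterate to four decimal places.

At (3/2, -3, -1/2): F = (-1.005010, -1.5000, 20.5000).
Jacobian J = [[y + 2·cos(x), x - 3, 5], [-6·x + z + 2, 0, x], [-4·y + 1, -4·x, 8·z]].
At the point, J = [[-2.858526, -1.5000, 5.0000], [-7.5000, 0.0000, 1.5000], [13.0000, -6.0000, -4.0000]] (det J = 215.023270).
Solving J·Δ = −F gives Δ = (0.0054, 2.7437, 1.0272).
Then the next iterate is (x, y, z)₁ = (1.5054, -0.2563, 0.5272).

(1.5054, -0.2563, 0.5272)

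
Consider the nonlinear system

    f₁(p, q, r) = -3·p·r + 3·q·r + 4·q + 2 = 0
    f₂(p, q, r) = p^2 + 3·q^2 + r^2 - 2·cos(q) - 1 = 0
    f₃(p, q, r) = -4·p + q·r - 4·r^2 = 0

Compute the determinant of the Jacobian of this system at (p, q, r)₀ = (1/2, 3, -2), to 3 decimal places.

J = [[-3·r, 3·r + 4, -3·p + 3·q], [2·p, 6·q + 2·sin(q), 2·r], [-4, r, q - 8·r]].
At the point, J = [[6.000, -2.000, 7.500], [1.000, 18.28224, -4.000], [-4.000, -2.000, 19.000]].
det J = 2575.643.

2575.643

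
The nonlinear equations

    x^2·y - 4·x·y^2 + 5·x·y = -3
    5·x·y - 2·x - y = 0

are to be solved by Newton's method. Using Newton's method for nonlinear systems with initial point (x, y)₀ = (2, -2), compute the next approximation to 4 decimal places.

(-0.0285, -2.2602)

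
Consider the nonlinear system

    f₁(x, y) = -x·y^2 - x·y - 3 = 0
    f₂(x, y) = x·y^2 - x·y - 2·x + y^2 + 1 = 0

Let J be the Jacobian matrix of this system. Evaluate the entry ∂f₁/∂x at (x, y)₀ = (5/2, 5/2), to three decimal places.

-8.750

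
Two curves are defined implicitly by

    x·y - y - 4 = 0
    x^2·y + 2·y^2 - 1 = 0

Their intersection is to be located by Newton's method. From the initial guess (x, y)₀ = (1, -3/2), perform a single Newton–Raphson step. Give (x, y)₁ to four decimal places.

At (1, -3/2): F = (-4.0000, 2.0000).
Jacobian J = [[y, x - 1], [2·x·y, x^2 + 4·y]].
At the point, J = [[-1.5000, 0.0000], [-3.0000, -5.0000]] (det J = 7.5000).
Solving J·Δ = −F gives Δ = (-2.6667, 2.0000).
Then the next iterate is (x, y)₁ = (-1.6667, 0.5000).

(-1.6667, 0.5000)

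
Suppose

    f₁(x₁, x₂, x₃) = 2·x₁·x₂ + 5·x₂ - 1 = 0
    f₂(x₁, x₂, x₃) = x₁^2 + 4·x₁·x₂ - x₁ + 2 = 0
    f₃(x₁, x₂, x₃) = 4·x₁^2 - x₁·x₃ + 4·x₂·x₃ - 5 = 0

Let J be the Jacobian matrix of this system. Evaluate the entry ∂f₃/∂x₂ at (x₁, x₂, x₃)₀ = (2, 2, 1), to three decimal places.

∂f₃/∂x₂ = 4·x₃.
At (2, 2, 1) this is 4.000.

4.000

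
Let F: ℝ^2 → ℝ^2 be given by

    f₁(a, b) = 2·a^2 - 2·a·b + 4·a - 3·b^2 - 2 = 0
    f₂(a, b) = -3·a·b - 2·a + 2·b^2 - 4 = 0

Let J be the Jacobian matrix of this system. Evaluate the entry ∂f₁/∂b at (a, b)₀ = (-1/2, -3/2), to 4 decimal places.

10.0000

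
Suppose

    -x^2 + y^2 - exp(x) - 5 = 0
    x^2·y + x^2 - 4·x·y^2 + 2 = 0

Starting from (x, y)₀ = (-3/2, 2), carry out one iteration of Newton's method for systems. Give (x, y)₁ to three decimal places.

(-0.215, 1.976)

At (-3/2, 2): F = (-3.47313, 32.750).
Jacobian J = [[-2·x - exp(x), 2·y], [2·x·y + 2·x - 4·y^2, x^2 - 8·x·y]].
At the point, J = [[2.77687, 4.000], [-25.000, 26.250]] (det J = 172.89283).
Solving J·Δ = −F gives Δ = (1.285, -0.024).
Then the next iterate is (x, y)₁ = (-0.215, 1.976).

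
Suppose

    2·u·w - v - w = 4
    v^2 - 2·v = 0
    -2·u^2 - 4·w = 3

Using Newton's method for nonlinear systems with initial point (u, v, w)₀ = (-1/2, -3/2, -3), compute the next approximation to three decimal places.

(-0.757, -0.450, -1.004)

At (-1/2, -3/2, -3): F = (3.500, 5.250, 8.500).
Jacobian J = [[2·w, -1, 2·u - 1], [0, 2·v - 2, 0], [-4·u, 0, -4]].
At the point, J = [[-6.000, -1.000, -2.000], [0.000, -5.000, 0.000], [2.000, 0.000, -4.000]] (det J = -140.000).
Solving J·Δ = −F gives Δ = (-0.257, 1.050, 1.996).
Then the next iterate is (u, v, w)₁ = (-0.757, -0.450, -1.004).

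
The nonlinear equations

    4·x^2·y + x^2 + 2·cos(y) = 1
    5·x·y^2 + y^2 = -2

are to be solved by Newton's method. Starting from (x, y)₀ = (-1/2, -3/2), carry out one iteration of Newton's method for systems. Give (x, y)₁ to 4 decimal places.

At (-1/2, -3/2): F = (-2.108526, -1.3750).
Jacobian J = [[8·x·y + 2·x, 4·x^2 - 2·sin(y)], [5·y^2, 10·x·y + 2·y]].
At the point, J = [[5.0000, 2.994990], [11.2500, 4.5000]] (det J = -11.193637).
Solving J·Δ = −F gives Δ = (-0.4798, 1.5050).
Then the next iterate is (x, y)₁ = (-0.9798, 0.0050).

(-0.9798, 0.0050)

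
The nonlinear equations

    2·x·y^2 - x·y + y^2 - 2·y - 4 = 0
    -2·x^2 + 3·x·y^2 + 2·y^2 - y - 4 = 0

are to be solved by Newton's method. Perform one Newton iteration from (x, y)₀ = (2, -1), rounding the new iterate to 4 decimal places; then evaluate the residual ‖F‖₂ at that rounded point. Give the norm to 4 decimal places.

At (2, -1): F = (5.0000, -3.0000).
Jacobian J = [[2·y^2 - y, 4·x·y - x + 2·y - 2], [-4·x + 3·y^2, 6·x·y + 4·y - 1]].
At the point, J = [[3.0000, -14.0000], [-5.0000, -17.0000]] (det J = -121.0000).
Solving J·Δ = −F gives Δ = (-1.0496, 0.1322).
Then the next iterate is (x, y)₁ = (0.9504, -0.8678).
Re-evaluating at (0.9504, -0.8678): F = (0.744882, -1.285394), so ‖F‖₂ = 1.4856.

1.4856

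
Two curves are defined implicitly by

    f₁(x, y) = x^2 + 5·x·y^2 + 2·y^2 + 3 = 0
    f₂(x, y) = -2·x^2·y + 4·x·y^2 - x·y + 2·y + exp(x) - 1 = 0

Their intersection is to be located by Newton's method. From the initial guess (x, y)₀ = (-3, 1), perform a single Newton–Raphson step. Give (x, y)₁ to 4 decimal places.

(-1.5111, 0.9043)

At (-3, 1): F = (-1.0000, -25.950213).
Jacobian J = [[2·x + 5·y^2, 10·x·y + 4·y], [-4·x·y + 4·y^2 - y + exp(x), -2·x^2 + 8·x·y - x + 2]].
At the point, J = [[-1.0000, -26.0000], [15.049787, -37.0000]] (det J = 428.294464).
Solving J·Δ = −F gives Δ = (1.4889, -0.0957).
Then the next iterate is (x, y)₁ = (-1.5111, 0.9043).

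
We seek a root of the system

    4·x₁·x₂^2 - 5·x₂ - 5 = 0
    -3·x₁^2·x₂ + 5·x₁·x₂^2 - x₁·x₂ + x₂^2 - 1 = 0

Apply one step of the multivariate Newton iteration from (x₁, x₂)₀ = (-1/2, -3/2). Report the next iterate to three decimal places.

At (-1/2, -3/2): F = (-2.000, -4.000).
Jacobian J = [[4·x₂^2, 8·x₁·x₂ - 5], [-6·x₁·x₂ + 5·x₂^2 - x₂, -3·x₁^2 + 10·x₁·x₂ - x₁ + 2·x₂]].
At the point, J = [[9.000, 1.000], [8.250, 4.250]] (det J = 30.000).
Solving J·Δ = −F gives Δ = (0.150, 0.650).
Then the next iterate is (x₁, x₂)₁ = (-0.350, -0.850).

(-0.350, -0.850)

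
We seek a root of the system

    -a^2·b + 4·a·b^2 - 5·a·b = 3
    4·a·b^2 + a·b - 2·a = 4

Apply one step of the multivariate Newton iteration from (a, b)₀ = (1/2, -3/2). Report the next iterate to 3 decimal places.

(-0.323, -2.550)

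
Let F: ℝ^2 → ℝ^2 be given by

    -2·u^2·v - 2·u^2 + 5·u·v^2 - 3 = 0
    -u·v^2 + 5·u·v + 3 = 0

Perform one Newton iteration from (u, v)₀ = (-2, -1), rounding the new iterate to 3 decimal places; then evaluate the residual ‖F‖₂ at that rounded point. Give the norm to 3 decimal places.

33.958

At (-2, -1): F = (-13.000, 15.000).
Jacobian J = [[-4·u·v - 4·u + 5·v^2, -2·u^2 + 10·u·v], [-v^2 + 5·v, -2·u·v + 5·u]].
At the point, J = [[5.000, 12.000], [-6.000, -14.000]] (det J = 2.000).
Solving J·Δ = −F gives Δ = (-1.000, 1.500).
Then the next iterate is (u, v)₁ = (-3.000, 0.500).
Re-evaluating at (-3.000, 0.500): F = (-33.750, -3.750), so ‖F‖₂ = 33.958.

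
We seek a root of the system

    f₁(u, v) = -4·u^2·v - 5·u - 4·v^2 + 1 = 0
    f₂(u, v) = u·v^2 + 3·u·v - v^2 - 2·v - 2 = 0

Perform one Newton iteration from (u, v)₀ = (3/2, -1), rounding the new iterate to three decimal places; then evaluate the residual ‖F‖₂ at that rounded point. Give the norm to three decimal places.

At (3/2, -1): F = (-1.500, -4.000).
Jacobian J = [[-8·u·v - 5, -4·u^2 - 8·v], [v^2 + 3·v, 2·u·v + 3·u - 2·v - 2]].
At the point, J = [[7.000, -1.000], [-2.000, 1.500]] (det J = 8.500).
Solving J·Δ = −F gives Δ = (0.735, 3.647).
Then the next iterate is (u, v)₁ = (2.235, 2.647).
Re-evaluating at (2.235, 2.647): F = (-91.09088, 19.10730), so ‖F‖₂ = 93.073.

93.073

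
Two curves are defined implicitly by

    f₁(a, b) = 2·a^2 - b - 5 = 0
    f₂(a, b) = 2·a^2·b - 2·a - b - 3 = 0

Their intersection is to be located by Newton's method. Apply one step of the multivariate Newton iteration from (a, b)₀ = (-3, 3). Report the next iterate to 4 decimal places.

(-2.0744, 1.8926)

At (-3, 3): F = (10.0000, 54.0000).
Jacobian J = [[4·a, -1], [4·a·b - 2, 2·a^2 - 1]].
At the point, J = [[-12.0000, -1.0000], [-38.0000, 17.0000]] (det J = -242.0000).
Solving J·Δ = −F gives Δ = (0.9256, -1.1074).
Then the next iterate is (a, b)₁ = (-2.0744, 1.8926).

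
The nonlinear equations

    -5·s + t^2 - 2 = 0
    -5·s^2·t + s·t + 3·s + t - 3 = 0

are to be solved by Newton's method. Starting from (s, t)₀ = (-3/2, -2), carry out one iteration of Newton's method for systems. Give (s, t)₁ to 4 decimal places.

(-2.3319, 1.4148)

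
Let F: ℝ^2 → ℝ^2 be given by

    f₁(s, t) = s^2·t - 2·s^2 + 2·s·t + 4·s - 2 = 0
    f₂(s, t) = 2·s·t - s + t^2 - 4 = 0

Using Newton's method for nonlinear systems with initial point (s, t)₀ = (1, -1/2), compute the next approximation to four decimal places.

(-2.9375, -2.6250)

At (1, -1/2): F = (-1.5000, -5.7500).
Jacobian J = [[2·s·t - 4·s + 2·t + 4, s^2 + 2·s], [2·t - 1, 2·s + 2·t]].
At the point, J = [[-2.0000, 3.0000], [-2.0000, 1.0000]] (det J = 4.0000).
Solving J·Δ = −F gives Δ = (-3.9375, -2.1250).
Then the next iterate is (s, t)₁ = (-2.9375, -2.6250).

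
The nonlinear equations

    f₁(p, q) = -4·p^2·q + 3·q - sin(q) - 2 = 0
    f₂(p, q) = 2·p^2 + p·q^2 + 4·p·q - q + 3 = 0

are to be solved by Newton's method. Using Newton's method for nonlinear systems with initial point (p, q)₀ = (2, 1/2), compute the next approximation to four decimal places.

(0.1871, 0.8980)

At (2, 1/2): F = (-8.979426, 15.0000).
Jacobian J = [[-8·p·q, -4·p^2 - cos(q) + 3], [4·p + q^2 + 4·q, 2·p·q + 4·p - 1]].
At the point, J = [[-8.0000, -13.877583], [10.2500, 9.0000]] (det J = 70.245221).
Solving J·Δ = −F gives Δ = (-1.8129, 0.3980).
Then the next iterate is (p, q)₁ = (0.1871, 0.8980).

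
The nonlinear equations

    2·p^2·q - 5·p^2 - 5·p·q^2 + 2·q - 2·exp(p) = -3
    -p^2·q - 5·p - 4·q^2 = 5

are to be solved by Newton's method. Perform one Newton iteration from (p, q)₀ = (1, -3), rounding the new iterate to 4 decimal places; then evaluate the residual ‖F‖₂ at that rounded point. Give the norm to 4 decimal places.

22.7932

At (1, -3): F = (-64.436564, -43.0000).
Jacobian J = [[4·p·q - 10·p - 5·q^2 - 2·exp(p), 2·p^2 - 10·p·q + 2], [-2·p·q - 5, -p^2 - 8·q]].
At the point, J = [[-72.436564, 34.0000], [1.0000, 23.0000]] (det J = -1700.040964).
Solving J·Δ = −F gives Δ = (-0.0118, 1.8701).
Then the next iterate is (p, q)₁ = (0.9882, -1.1299).
Re-evaluating at (0.9882, -1.1299): F = (-18.030115, -13.944304), so ‖F‖₂ = 22.7932.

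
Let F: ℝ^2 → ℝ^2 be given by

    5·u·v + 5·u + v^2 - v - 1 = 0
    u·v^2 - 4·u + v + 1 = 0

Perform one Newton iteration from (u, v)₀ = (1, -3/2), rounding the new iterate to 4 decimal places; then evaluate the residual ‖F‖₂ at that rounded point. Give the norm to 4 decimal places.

1.9737

At (1, -3/2): F = (0.2500, -2.2500).
Jacobian J = [[5·v + 5, 5·u + 2·v - 1], [v^2 - 4, 2·u·v + 1]].
At the point, J = [[-2.5000, 1.0000], [-1.7500, -2.0000]] (det J = 6.7500).
Solving J·Δ = −F gives Δ = (-0.2593, -0.8981).
Then the next iterate is (u, v)₁ = (0.7407, -2.3981).
Re-evaluating at (0.7407, -2.3981): F = (1.971120, -0.101221), so ‖F‖₂ = 1.9737.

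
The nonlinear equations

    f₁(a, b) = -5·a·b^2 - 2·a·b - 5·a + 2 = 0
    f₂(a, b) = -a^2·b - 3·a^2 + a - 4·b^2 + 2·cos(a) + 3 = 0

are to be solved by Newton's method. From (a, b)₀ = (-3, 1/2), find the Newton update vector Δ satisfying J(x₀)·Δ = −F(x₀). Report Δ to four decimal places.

At (-3, 1/2): F = (23.7500, -34.479985).
Jacobian J = [[-5·b^2 - 2·b - 5, -10·a·b - 2·a], [-2·a·b - 6·a - 2·sin(a) + 1, -a^2 - 8·b]].
At the point, J = [[-7.2500, 21.0000], [22.282240, -13.0000]] (det J = -373.677040).
Solving J·Δ = −F gives Δ = (1.1115, -0.7472).

(1.1115, -0.7472)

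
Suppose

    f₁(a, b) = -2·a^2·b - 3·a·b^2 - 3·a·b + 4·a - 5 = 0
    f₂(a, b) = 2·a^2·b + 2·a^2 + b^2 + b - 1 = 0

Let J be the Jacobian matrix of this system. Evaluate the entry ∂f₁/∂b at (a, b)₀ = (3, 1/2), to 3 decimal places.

∂f₁/∂b = -2·a^2 - 6·a·b - 3·a.
At (3, 1/2) this is -36.000.

-36.000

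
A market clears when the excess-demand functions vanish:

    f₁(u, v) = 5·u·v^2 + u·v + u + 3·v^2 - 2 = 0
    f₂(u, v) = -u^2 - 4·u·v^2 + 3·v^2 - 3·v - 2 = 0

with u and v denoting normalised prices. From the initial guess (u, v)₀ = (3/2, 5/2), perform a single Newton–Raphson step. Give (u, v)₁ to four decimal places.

(1.0406, 1.5202)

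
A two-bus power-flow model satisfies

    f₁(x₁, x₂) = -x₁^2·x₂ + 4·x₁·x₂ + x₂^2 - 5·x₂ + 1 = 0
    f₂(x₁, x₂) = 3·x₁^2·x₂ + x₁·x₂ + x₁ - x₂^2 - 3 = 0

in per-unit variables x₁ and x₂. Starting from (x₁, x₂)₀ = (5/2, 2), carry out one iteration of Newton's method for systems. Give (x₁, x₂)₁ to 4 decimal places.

(2.0100, 0.7345)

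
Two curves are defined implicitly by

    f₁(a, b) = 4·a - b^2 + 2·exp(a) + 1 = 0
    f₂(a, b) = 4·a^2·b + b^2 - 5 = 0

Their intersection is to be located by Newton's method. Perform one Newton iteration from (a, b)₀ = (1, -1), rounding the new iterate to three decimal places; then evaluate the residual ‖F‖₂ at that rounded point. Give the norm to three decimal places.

At (1, -1): F = (9.43656, -8.000).
Jacobian J = [[2·exp(a) + 4, -2·b], [8·a·b, 4·a^2 + 2·b]].
At the point, J = [[9.43656, 2.000], [-8.000, 2.000]] (det J = 34.87313).
Solving J·Δ = −F gives Δ = (-1.000, 0.000).
Then the next iterate is (a, b)₁ = (0.000, -1.000).
Re-evaluating at (0.000, -1.000): F = (2.000, -4.000), so ‖F‖₂ = 4.472.

4.472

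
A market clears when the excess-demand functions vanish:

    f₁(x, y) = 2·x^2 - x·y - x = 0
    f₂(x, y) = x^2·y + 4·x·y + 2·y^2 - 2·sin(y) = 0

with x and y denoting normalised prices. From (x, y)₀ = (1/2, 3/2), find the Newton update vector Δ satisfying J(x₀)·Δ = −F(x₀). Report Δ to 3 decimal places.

(-10.325, 8.825)

At (1/2, 3/2): F = (-0.750, 5.88001).
Jacobian J = [[4·x - y - 1, -x], [2·x·y + 4·y, x^2 + 4·x + 4·y - 2·cos(y)]].
At the point, J = [[-0.500, -0.500], [7.500, 8.10853]] (det J = -0.30426).
Solving J·Δ = −F gives Δ = (-10.325, 8.825).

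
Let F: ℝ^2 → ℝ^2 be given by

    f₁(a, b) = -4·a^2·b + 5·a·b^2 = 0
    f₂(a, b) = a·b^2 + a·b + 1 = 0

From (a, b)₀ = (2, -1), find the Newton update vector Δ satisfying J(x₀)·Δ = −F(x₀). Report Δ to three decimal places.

At (2, -1): F = (26.000, 1.000).
Jacobian J = [[-8·a·b + 5·b^2, -4·a^2 + 10·a·b], [b^2 + b, 2·a·b + a]].
At the point, J = [[21.000, -36.000], [0.000, -2.000]] (det J = -42.000).
Solving J·Δ = −F gives Δ = (-0.381, 0.500).

(-0.381, 0.500)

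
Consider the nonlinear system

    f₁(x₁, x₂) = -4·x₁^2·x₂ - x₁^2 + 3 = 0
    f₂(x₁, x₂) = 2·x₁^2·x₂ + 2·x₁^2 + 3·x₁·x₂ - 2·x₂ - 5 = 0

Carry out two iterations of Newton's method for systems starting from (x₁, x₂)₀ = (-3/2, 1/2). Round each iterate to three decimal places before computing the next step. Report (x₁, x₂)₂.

At (-3/2, 1/2): F = (-3.750, -1.500).
Jacobian J = [[-8·x₁·x₂ - 2·x₁, -4·x₁^2], [4·x₁·x₂ + 4·x₁ + 3·x₂, 2·x₁^2 + 3·x₁ - 2]].
At the point, J = [[9.000, -9.000], [-7.500, -2.000]] (det J = -85.500).
Solving J·Δ = −F gives Δ = (-0.070, -0.487).
Then the next iterate is (x₁, x₂)₁ = (-1.570, 0.013).
Round to (-1.570, 0.013) and repeat: F = (0.40693, -0.09334), J = [[3.30328, -9.85960], [-6.32264, -1.78020]].
Δ = (-0.024, 0.033), so (x₁, x₂)₂ = (-1.594, 0.046).

(-1.594, 0.046)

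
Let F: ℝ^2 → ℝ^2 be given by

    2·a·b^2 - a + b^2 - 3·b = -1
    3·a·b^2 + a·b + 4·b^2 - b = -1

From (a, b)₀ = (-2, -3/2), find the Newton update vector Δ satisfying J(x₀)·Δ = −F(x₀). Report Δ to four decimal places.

(-0.1786, -0.0208)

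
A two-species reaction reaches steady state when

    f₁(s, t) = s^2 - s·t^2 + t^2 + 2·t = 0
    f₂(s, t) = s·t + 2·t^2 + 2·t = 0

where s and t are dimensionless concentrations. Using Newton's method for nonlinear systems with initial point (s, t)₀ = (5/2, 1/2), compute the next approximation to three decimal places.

At (5/2, 1/2): F = (6.875, 2.750).
Jacobian J = [[2·s - t^2, -2·s·t + 2·t + 2], [t, s + 4·t + 2]].
At the point, J = [[4.750, 0.500], [0.500, 6.500]] (det J = 30.625).
Solving J·Δ = −F gives Δ = (-1.414, -0.314).
Then the next iterate is (s, t)₁ = (1.086, 0.186).

(1.086, 0.186)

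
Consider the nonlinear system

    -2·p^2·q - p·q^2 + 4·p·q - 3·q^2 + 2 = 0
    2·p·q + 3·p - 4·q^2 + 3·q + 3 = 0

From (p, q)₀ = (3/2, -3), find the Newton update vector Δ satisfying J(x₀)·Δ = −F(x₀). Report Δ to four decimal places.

(7.8333, 2.3333)

At (3/2, -3): F = (-43.0000, -46.5000).
Jacobian J = [[-4·p·q - q^2 + 4·q, -2·p^2 - 2·p·q + 4·p - 6·q], [2·q + 3, 2·p - 8·q + 3]].
At the point, J = [[-3.0000, 28.5000], [-3.0000, 30.0000]] (det J = -4.5000).
Solving J·Δ = −F gives Δ = (7.8333, 2.3333).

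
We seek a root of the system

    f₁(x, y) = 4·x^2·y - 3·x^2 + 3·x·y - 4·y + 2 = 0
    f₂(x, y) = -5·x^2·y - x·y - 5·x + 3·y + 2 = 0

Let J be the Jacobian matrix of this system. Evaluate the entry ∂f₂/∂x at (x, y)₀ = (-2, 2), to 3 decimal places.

∂f₂/∂x = -10·x·y - y - 5.
At (-2, 2) this is 33.000.

33.000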